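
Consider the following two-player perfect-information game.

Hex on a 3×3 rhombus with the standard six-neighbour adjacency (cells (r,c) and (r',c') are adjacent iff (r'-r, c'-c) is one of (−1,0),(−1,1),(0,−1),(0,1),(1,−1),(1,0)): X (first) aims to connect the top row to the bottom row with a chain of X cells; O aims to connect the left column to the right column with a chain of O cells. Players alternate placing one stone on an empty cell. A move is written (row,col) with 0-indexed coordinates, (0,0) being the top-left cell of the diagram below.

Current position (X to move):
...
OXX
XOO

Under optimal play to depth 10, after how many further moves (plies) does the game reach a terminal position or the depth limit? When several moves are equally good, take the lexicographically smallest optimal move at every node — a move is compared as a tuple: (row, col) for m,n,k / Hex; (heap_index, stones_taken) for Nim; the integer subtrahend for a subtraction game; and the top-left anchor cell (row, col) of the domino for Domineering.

p1 X@[.../OXX/XOO]: (0,0)[X../OXX/XOO]+1* (0,1)[.X./OXX/XOO]+1 (0,2)[..X/OXX/XOO]+1
p2 O@[X../OXX/XOO]: (0,1)[XO./OXX/XOO]-1* (0,2)[X.O/OXX/XOO]-1
p3 X@[XO./OXX/XOO]: (0,2)[XOX/OXX/XOO]+1*
p4 O@[XOX/OXX/XOO] terminal -1; root [.../OXX/XOO] d10

PV length from [.../OXX/XOO]: 3 plies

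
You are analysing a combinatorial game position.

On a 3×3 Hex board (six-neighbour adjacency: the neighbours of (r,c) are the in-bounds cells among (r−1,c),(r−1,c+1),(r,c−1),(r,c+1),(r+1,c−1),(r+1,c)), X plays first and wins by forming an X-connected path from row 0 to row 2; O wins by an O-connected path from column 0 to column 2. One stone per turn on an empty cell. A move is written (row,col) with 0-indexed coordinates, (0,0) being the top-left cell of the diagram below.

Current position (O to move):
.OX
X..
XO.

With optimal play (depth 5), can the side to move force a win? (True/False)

O winning at [.OX/X../XO.]: False

ply 1, O at .OX/X../XO. | (0,0)=-1→OOX/X../XO.*; (1,1)=-1→.OX/XO./XO.; (1,2)=-1→.OX/X.O/XO.; (2,2)=-1→.OX/X../XOO
ply 2, X at OOX/X../XO. | (1,1)=+1→OOX/XX./XO.*; (1,2)=+1→OOX/X.X/XO.; (2,2)=+1→OOX/X../XOX
ply 3: OOX/XX./XO. is terminal -1 (O); from .OX/X../XO. depth 5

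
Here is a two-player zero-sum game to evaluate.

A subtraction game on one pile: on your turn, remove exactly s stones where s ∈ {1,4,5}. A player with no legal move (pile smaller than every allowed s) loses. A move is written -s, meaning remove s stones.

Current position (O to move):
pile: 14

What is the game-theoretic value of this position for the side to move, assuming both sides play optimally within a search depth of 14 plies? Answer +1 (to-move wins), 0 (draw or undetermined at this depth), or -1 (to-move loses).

value(14, O) = +1

[14] O move#1: -1:-1/13, -4:+1/10*, -5:-1/9
[10] X move#2: -1:-1/9*, -4:-1/6, -5:-1/5
[9] O move#3: -1:+1/8*, -4:-1/5, -5:-1/4
[8] X move#4: -1:-1/7*, -4:-1/4, -5:-1/3
[7] O move#5: -1:-1/6, -4:-1/3, -5:+1/2*
[2] X move#6: -1:-1/1*
[1] O move#7: -1:+1/0*
[0] end (terminal -1, X#8); searched 14 to 14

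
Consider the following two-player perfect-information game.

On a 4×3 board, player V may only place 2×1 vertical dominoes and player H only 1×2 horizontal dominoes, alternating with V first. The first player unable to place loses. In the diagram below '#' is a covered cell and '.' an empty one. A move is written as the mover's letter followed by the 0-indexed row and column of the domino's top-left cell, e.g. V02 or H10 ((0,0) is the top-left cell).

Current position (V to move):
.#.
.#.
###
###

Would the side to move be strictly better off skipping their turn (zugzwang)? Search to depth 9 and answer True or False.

[.#./.#./###/###] V move#1: V00:+1/##./##./###/###*, V02:+1/.##/.##/###/###
[##./##./###/###] end (terminal -1, H#2); searched .#./.#./###/### to 9
suppose V passes — search the same position with H to move:
pass> [.#./.#./###/###] end (terminal -1, H#1); searched .#./.#./###/### to 9
for V: play +1, pass +1

zugzwang(.#./.#./###/###, V) = False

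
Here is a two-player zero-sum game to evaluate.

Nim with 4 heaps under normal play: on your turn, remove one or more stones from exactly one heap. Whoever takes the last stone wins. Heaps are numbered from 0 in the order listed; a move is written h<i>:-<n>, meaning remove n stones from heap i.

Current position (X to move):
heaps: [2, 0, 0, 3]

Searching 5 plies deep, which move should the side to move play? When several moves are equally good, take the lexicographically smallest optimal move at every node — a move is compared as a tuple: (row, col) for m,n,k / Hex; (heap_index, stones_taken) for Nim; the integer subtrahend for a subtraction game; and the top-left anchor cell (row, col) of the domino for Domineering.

[(2,0,0,3)] X move#1: h0:-1:-1/(1,0,0,3), h0:-2:-1/(0,0,0,3), h3:-1:+1/(2,0,0,2)*, h3:-2:-1/(2,0,0,1), h3:-3:-1/(2,0,0,0)
[(2,0,0,2)] O move#2: h0:-1:-1/(1,0,0,2)*, h0:-2:-1/(0,0,0,2), h3:-1:-1/(2,0,0,1), h3:-2:-1/(2,0,0,0)
[(1,0,0,2)] X move#3: h0:-1:-1/(0,0,0,2), h3:-1:+1/(1,0,0,1)*, h3:-2:-1/(1,0,0,0)
[(1,0,0,1)] O move#4: h0:-1:-1/(0,0,0,1)*, h3:-1:-1/(1,0,0,0)
[(0,0,0,1)] X move#5: h3:-1:+1/(0,0,0,0)*
[(0,0,0,0)] end (terminal -1, O#6); searched (2,0,0,3) to 5

X's best at [(2,0,0,3)]: h3:-1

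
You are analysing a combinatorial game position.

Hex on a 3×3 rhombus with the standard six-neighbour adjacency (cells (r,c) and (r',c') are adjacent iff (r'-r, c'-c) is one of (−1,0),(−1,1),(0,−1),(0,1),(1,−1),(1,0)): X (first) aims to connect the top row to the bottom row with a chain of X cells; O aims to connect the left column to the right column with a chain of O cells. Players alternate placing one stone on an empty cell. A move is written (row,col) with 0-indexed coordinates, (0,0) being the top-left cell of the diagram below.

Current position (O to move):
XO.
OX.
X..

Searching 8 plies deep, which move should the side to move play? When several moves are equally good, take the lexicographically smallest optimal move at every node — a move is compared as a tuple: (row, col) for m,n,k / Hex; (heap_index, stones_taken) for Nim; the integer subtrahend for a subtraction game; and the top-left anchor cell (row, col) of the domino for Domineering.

[XO./OX./X..] O move#1: (0,2):+1/XOO/OX./X..*, (1,2):-1/XO./OXO/X.., (2,1):-1/XO./OX./XO., (2,2):-1/XO./OX./X.O
[XOO/OX./X..] end (terminal -1, X#2); searched XO./OX./X.. to 8

O's best at [XO./OX./X..]: (0,2)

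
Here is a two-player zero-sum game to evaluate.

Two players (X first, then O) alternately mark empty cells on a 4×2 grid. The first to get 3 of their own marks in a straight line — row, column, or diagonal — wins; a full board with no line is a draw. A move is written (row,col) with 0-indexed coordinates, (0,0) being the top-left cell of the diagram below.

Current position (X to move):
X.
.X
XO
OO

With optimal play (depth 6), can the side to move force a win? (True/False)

X winning at [X./.X/XO/OO]: True

[X./.X/XO/OO] X move#1: (0,1):+0/XX/.X/XO/OO, (1,0):+1/X./XX/XO/OO*
[X./XX/XO/OO] end (terminal -1, O#2); searched X./.X/XO/OO to 6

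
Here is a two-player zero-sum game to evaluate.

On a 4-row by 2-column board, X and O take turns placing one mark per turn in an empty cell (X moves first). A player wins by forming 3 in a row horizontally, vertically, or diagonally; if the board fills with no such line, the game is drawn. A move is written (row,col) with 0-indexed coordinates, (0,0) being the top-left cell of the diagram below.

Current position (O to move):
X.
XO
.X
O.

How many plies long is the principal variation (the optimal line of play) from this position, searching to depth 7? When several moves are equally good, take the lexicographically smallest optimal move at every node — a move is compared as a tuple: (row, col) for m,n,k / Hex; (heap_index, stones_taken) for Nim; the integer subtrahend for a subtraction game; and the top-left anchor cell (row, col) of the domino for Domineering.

ply 1, O at X./XO/.X/O. | (0,1)=-1→XO/XO/.X/O.; (2,0)=+0→X./XO/OX/O.*; (3,1)=-1→X./XO/.X/OO
ply 2, X at X./XO/OX/O. | (0,1)=+0→XX/XO/OX/O.*; (3,1)=+0→X./XO/OX/OX
ply 3, O at XX/XO/OX/O. | (3,1)=+0→XX/XO/OX/OO*
ply 4: XX/XO/OX/OO is terminal +0 (X); from X./XO/.X/O. depth 7

PV length from [X./XO/.X/O.]: 3 plies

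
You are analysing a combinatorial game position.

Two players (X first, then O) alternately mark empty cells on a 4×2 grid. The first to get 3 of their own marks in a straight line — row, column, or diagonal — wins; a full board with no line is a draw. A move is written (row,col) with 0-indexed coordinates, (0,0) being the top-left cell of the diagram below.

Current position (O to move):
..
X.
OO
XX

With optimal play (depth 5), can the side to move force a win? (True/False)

p1 O@[../X./OO/XX]: (0,0)[O./X./OO/XX]+0* (0,1)[.O/X./OO/XX]+0 (1,1)[../XO/OO/XX]+0
p2 X@[O./X./OO/XX]: (0,1)[OX/X./OO/XX]+0* (1,1)[O./XX/OO/XX]+0
p3 O@[OX/X./OO/XX]: (1,1)[OX/XO/OO/XX]+0*
p4 X@[OX/XO/OO/XX] terminal +0; root [../X./OO/XX] d5

O winning at [../X./OO/XX]: False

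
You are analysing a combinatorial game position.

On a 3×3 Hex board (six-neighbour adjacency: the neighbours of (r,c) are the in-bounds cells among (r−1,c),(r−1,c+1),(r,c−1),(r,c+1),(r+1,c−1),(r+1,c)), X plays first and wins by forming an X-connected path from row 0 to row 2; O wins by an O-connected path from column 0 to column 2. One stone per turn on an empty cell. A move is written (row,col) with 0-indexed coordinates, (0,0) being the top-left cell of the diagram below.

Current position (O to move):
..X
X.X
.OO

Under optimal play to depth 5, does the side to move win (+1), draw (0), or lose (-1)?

p1 O@[..X/X.X/.OO]: (0,0)[O.X/X.X/.OO]-1 (0,1)[.OX/X.X/.OO]-1 (1,1)[..X/XOX/.OO]-1 (2,0)[..X/X.X/OOO]+1*
p2 X@[..X/X.X/OOO] terminal -1; root [..X/X.X/.OO] d5

value(..X/X.X/.OO, O) = +1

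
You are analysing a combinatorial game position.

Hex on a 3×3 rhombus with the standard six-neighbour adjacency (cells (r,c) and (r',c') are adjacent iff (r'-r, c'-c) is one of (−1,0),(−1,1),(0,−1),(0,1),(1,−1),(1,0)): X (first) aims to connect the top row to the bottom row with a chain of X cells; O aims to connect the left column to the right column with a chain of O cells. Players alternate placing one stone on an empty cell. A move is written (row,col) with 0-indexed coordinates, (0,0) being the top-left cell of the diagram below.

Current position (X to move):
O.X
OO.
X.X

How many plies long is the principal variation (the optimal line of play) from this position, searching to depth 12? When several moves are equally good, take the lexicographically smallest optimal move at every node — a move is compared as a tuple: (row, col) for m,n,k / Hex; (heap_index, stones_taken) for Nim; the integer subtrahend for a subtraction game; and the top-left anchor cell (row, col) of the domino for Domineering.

ply 1, X at O.X/OO./X.X | (0,1)=-1→OXX/OO./X.X; (1,2)=+1→O.X/OOX/X.X*; (2,1)=-1→O.X/OO./XXX
ply 2: O.X/OOX/X.X is terminal -1 (O); from O.X/OO./X.X depth 12

PV length from [O.X/OO./X.X]: 1 ply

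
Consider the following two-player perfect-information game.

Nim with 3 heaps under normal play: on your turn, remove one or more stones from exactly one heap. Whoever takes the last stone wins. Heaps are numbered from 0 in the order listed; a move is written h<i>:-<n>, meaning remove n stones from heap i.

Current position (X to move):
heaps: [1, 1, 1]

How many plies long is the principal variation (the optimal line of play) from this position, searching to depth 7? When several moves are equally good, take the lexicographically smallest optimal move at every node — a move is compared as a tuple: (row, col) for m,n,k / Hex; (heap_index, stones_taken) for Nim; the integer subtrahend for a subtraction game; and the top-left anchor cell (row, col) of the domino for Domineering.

PV length from [(1,1,1)]: 3 plies

ply 1, X at (1,1,1) | h0:-1=+1→(0,1,1)*; h1:-1=+1→(1,0,1); h2:-1=+1→(1,1,0)
ply 2, O at (0,1,1) | h1:-1=-1→(0,0,1)*; h2:-1=-1→(0,1,0)
ply 3, X at (0,0,1) | h2:-1=+1→(0,0,0)*
ply 4: (0,0,0) is terminal -1 (O); from (1,1,1) depth 7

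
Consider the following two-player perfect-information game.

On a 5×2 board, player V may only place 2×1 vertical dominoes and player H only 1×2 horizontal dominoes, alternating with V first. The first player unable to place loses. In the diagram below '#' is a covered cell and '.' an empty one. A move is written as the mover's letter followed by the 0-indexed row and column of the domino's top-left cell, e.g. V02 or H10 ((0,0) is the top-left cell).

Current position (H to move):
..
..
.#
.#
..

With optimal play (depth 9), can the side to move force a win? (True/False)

ply 1, H at ../../.#/.#/.. | H00=+1→##/../.#/.#/..*; H10=+1→../##/.#/.#/..; H40=-1→../../.#/.#/##
ply 2, V at ##/../.#/.#/.. | V10=-1→##/#./##/.#/..*; V20=-1→##/../##/##/..; V30=-1→##/../.#/##/#.
ply 3, H at ##/#./##/.#/.. | H40=+1→##/#./##/.#/##*
ply 4: ##/#./##/.#/## is terminal -1 (V); from ../../.#/.#/.. depth 9

H winning at [../../.#/.#/..]: True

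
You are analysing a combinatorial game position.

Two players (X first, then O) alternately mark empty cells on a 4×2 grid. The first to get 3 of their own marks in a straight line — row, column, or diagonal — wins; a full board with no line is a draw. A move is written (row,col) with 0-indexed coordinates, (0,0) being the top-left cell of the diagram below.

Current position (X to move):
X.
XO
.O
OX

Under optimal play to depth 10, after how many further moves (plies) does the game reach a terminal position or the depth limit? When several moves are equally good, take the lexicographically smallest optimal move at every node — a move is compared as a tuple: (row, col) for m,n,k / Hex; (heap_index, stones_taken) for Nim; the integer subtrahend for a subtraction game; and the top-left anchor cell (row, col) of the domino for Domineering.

[X./XO/.O/OX] X move#1: (0,1):+0/XX/XO/.O/OX, (2,0):+1/X./XO/XO/OX*
[X./XO/XO/OX] end (terminal -1, O#2); searched X./XO/.O/OX to 10

PV length from [X./XO/.O/OX]: 1 ply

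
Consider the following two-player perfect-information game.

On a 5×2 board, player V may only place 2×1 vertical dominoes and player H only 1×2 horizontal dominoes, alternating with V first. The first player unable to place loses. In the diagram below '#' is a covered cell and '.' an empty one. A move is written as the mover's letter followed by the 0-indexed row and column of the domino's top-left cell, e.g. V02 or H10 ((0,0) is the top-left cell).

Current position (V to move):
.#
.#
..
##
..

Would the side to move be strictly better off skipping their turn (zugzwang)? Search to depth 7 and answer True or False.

zugzwang(.#/.#/../##/.., V) = False

p1 V@[.#/.#/../##/..]: V00[##/##/../##/..]-1* V10[.#/##/#./##/..]-1
p2 H@[##/##/../##/..]: H20[##/##/##/##/..]+1* H40[##/##/../##/##]+1
p3 V@[##/##/##/##/..] terminal -1; root [.#/.#/../##/..] d7
if V skipped the turn, H would face:
~ p1 H@[.#/.#/../##/..]: H20[.#/.#/##/##/..]+1* H40[.#/.#/../##/##]-1
~ p2 V@[.#/.#/##/##/..]: V00[##/##/##/##/..]-1*
~ p3 H@[##/##/##/##/..]: H40[##/##/##/##/##]+1*
~ p4 V@[##/##/##/##/##] terminal -1; root [.#/.#/../##/..] d7
compare (V): move=-1 vs pass=-1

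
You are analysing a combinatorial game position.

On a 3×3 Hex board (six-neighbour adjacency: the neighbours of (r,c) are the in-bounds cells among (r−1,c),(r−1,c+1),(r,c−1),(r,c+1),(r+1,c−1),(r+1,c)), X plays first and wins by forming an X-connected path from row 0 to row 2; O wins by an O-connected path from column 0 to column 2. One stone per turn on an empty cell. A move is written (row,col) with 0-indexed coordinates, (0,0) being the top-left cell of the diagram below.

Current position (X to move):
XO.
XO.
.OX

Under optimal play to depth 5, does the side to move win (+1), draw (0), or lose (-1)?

[XO./XO./.OX] X move#1: (0,2):+1/XOX/XO./.OX*, (1,2):+1/XO./XOX/.OX, (2,0):+1/XO./XO./XOX
[XOX/XO./.OX] O move#2: (1,2):-1/XOX/XOO/.OX*, (2,0):-1/XOX/XO./OOX
[XOX/XOO/.OX] X move#3: (2,0):+1/XOX/XOO/XOX*
[XOX/XOO/XOX] end (terminal -1, O#4); searched XO./XO./.OX to 5

value(XO./XO./.OX, X) = +1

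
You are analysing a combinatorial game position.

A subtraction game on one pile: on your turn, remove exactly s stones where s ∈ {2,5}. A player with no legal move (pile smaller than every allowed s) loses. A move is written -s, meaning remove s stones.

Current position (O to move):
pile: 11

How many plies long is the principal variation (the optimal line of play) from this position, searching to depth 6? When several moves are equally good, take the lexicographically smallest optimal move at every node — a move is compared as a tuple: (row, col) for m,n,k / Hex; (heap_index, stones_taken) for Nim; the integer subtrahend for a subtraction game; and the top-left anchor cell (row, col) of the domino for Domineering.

PV length from [11]: 4 plies

ply 1, O at 11 | -2=-1→9*; -5=-1→6
ply 2, X at 9 | -2=+1→7*; -5=+1→4
ply 3, O at 7 | -2=-1→5*; -5=-1→2
ply 4, X at 5 | -2=-1→3; -5=+1→0*
ply 5: 0 is terminal -1 (O); from 11 depth 6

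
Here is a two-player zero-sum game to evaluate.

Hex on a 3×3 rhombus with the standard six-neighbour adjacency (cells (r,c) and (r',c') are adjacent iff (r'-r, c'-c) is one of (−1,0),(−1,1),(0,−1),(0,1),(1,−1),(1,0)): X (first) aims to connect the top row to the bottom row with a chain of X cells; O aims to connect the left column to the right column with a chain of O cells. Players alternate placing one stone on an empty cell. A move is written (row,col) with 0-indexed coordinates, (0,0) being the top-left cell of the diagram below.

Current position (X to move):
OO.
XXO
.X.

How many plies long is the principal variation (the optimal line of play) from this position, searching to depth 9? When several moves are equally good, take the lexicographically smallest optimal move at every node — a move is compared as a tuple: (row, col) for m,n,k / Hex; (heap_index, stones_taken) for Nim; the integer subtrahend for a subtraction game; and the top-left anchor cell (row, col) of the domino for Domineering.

PV length from [OO./XXO/.X.]: 1 ply

ply 1, X at OO./XXO/.X. | (0,2)=+1→OOX/XXO/.X.*; (2,0)=-1→OO./XXO/XX.; (2,2)=-1→OO./XXO/.XX
ply 2: OOX/XXO/.X. is terminal -1 (O); from OO./XXO/.X. depth 9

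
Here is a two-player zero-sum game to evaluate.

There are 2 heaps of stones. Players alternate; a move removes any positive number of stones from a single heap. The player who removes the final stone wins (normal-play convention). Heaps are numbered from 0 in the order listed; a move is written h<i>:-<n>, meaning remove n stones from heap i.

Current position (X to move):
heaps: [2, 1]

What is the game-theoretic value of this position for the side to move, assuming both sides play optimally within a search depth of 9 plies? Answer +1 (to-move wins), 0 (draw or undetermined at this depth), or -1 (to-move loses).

ply 1, X at (2,1) | h0:-1=+1→(1,1)*; h0:-2=-1→(0,1); h1:-1=-1→(2,0)
ply 2, O at (1,1) | h0:-1=-1→(0,1)*; h1:-1=-1→(1,0)
ply 3, X at (0,1) | h1:-1=+1→(0,0)*
ply 4: (0,0) is terminal -1 (O); from (2,1) depth 9

value((2,1), X) = +1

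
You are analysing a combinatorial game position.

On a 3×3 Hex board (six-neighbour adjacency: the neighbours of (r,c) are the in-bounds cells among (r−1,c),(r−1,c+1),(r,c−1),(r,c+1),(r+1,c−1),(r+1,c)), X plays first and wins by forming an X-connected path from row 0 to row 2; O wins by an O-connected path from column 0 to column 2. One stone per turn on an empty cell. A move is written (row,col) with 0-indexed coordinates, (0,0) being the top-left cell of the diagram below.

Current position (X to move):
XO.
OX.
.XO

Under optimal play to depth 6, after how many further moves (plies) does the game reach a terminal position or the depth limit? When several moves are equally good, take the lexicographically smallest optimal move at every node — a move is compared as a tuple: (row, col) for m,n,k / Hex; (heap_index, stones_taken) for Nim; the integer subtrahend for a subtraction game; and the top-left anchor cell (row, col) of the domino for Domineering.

p1 X@[XO./OX./.XO]: (0,2)[XOX/OX./.XO]+1* (1,2)[XO./OXX/.XO]-1 (2,0)[XO./OX./XXO]-1
p2 O@[XOX/OX./.XO] terminal -1; root [XO./OX./.XO] d6

PV length from [XO./OX./.XO]: 1 ply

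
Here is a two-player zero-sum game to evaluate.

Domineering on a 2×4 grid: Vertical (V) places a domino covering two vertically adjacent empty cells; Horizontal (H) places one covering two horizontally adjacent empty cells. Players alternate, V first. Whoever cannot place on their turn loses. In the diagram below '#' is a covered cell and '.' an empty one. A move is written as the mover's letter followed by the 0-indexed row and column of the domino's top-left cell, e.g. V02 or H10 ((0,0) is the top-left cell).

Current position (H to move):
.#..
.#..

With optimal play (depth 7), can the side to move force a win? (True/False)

[.#../.#..] H move#1: H02:+1/.###/.#..*, H12:+1/.#../.###
[.###/.#..] V move#2: V00:-1/####/##..*
[####/##..] H move#3: H12:+1/####/####*
[####/####] end (terminal -1, V#4); searched .#../.#.. to 7

H winning at [.#../.#..]: True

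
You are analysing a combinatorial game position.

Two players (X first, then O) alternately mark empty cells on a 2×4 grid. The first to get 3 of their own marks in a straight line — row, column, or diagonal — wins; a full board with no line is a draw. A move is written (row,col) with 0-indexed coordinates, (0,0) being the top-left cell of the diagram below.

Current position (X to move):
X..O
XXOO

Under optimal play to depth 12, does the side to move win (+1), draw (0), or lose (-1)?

value(X..O/XXOO, X) = 0

[X..O/XXOO] X move#1: (0,1):+0/XX.O/XXOO*, (0,2):+0/X.XO/XXOO
[XX.O/XXOO] O move#2: (0,2):+0/XXOO/XXOO*
[XXOO/XXOO] end (terminal +0, X#3); searched X..O/XXOO to 12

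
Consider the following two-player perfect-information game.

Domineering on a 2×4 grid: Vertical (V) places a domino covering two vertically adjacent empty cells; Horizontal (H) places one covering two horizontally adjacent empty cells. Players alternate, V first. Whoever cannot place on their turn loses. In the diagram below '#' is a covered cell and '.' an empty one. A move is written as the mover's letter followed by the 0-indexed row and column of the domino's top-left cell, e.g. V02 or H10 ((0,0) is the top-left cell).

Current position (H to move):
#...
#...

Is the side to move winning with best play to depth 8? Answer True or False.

ply 1, H at #.../#... | H01=+1→###./#...*; H02=+1→#.##/#...; H11=+1→#.../###.; H12=+1→#.../#.##
ply 2, V at ###./#... | V03=-1→####/#..#*
ply 3, H at ####/#..# | H11=+1→####/####*
ply 4: ####/#### is terminal -1 (V); from #.../#... depth 8

H winning at [#.../#...]: True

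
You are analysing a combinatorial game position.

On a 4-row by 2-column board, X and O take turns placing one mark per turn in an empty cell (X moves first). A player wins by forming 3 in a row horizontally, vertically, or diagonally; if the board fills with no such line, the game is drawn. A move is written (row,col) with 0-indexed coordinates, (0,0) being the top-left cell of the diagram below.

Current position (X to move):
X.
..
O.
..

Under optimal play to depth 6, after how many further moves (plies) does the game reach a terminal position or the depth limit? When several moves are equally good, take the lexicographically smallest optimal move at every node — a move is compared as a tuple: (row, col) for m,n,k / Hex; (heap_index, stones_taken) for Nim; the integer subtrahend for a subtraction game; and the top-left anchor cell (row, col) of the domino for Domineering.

PV length from [X./../O./..]: 6 plies

[X./../O./..] X move#1: (0,1):+0/XX/../O./..*, (1,0):+0/X./X./O./.., (1,1):+0/X./.X/O./.., (2,1):+0/X./../OX/.., (3,0):+0/X./../O./X., (3,1):+0/X./../O./.X
[XX/../O./..] O move#2: (1,0):+0/XX/O./O./..*, (1,1):+0/XX/.O/O./.., (2,1):+0/XX/../OO/.., (3,0):+0/XX/../O./O., (3,1):+0/XX/../O./.O
[XX/O./O./..] X move#3: (1,1):-1/XX/OX/O./.., (2,1):-1/XX/O./OX/.., (3,0):+0/XX/O./O./X.*, (3,1):-1/XX/O./O./.X
[XX/O./O./X.] O move#4: (1,1):+0/XX/OO/O./X.*, (2,1):+0/XX/O./OO/X., (3,1):+0/XX/O./O./XO
[XX/OO/O./X.] X move#5: (2,1):+0/XX/OO/OX/X.*, (3,1):+0/XX/OO/O./XX
[XX/OO/OX/X.] O move#6: (3,1):+0/XX/OO/OX/XO*
[XX/OO/OX/XO] end (terminal +0, X#7); searched X./../O./.. to 6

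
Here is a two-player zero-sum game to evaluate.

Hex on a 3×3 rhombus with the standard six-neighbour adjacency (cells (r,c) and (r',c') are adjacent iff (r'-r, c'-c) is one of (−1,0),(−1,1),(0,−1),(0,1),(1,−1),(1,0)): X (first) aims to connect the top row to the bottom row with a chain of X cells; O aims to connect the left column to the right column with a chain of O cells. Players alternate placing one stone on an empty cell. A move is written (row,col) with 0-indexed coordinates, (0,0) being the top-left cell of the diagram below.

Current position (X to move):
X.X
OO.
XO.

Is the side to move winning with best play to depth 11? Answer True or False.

X winning at [X.X/OO./XO.]: False

p1 X@[X.X/OO./XO.]: (0,1)[XXX/OO./XO.]-1* (1,2)[X.X/OOX/XO.]-1 (2,2)[X.X/OO./XOX]-1
p2 O@[XXX/OO./XO.]: (1,2)[XXX/OOO/XO.]+1* (2,2)[XXX/OO./XOO]+1
p3 X@[XXX/OOO/XO.] terminal -1; root [X.X/OO./XO.] d11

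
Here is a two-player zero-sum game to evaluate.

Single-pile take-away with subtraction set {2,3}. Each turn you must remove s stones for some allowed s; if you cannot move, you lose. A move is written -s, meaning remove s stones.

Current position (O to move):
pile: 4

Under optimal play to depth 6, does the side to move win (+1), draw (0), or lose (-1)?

value(4, O) = +1

p1 O@[4]: -2[2]-1 -3[1]+1*
p2 X@[1] terminal -1; root [4] d6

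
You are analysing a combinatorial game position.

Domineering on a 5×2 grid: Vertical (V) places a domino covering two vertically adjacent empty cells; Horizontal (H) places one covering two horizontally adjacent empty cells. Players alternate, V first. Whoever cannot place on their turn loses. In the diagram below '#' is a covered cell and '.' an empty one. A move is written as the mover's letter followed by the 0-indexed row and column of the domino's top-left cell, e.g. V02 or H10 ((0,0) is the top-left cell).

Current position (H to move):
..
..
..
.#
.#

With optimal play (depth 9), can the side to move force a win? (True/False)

ply 1, H at ../../../.#/.# | H00=-1→##/../../.#/.#; H10=+1→../##/../.#/.#*; H20=-1→../../##/.#/.#
ply 2, V at ../##/../.#/.# | V20=-1→../##/#./##/.#*; V30=-1→../##/../##/##
ply 3, H at ../##/#./##/.# | H00=+1→##/##/#./##/.#*
ply 4: ##/##/#./##/.# is terminal -1 (V); from ../../../.#/.# depth 9

H winning at [../../../.#/.#]: True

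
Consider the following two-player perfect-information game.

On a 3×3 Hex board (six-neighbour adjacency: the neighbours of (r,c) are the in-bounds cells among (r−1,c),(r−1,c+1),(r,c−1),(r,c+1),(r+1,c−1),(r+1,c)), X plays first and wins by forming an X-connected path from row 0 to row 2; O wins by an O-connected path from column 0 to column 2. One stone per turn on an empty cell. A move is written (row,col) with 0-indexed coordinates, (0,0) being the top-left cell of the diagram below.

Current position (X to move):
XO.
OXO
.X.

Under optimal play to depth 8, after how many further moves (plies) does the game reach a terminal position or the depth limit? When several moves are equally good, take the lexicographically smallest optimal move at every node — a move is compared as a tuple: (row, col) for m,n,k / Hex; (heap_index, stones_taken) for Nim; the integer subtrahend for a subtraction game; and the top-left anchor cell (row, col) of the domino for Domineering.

PV length from [XO./OXO/.X.]: 1 ply

p1 X@[XO./OXO/.X.]: (0,2)[XOX/OXO/.X.]+1* (2,0)[XO./OXO/XX.]-1 (2,2)[XO./OXO/.XX]-1
p2 O@[XOX/OXO/.X.] terminal -1; root [XO./OXO/.X.] d8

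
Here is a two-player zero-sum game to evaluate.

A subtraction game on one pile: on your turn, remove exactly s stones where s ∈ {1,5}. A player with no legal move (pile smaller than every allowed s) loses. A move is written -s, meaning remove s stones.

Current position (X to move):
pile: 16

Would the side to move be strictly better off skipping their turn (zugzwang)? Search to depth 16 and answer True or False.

p1 X@[16]: -1[15]-1* -5[11]-1
p2 O@[15]: -1[14]+1* -5[10]+1
p3 X@[14]: -1[13]-1* -5[9]-1
p4 O@[13]: -1[12]+1* -5[8]+1
p5 X@[12]: -1[11]-1* -5[7]-1
p6 O@[11]: -1[10]+1* -5[6]+1
p7 X@[10]: -1[9]-1* -5[5]-1
p8 O@[9]: -1[8]+1* -5[4]+1
p9 X@[8]: -1[7]-1* -5[3]-1
p10 O@[7]: -1[6]+1* -5[2]+1
p11 X@[6]: -1[5]-1* -5[1]-1
p12 O@[5]: -1[4]+1* -5[0]+1
p13 X@[4]: -1[3]-1*
p14 O@[3]: -1[2]+1*
p15 X@[2]: -1[1]-1*
p16 O@[1]: -1[0]+1*
p17 X@[0] terminal -1; root [16] d16
if X skipped the turn, O would face:
~ p1 O@[16]: -1[15]-1* -5[11]-1
~ p2 X@[15]: -1[14]+1* -5[10]+1
~ p3 O@[14]: -1[13]-1* -5[9]-1
~ p4 X@[13]: -1[12]+1* -5[8]+1
~ p5 O@[12]: -1[11]-1* -5[7]-1
~ p6 X@[11]: -1[10]+1* -5[6]+1
~ p7 O@[10]: -1[9]-1* -5[5]-1
~ p8 X@[9]: -1[8]+1* -5[4]+1
~ p9 O@[8]: -1[7]-1* -5[3]-1
~ p10 X@[7]: -1[6]+1* -5[2]+1
~ p11 O@[6]: -1[5]-1* -5[1]-1
~ p12 X@[5]: -1[4]+1* -5[0]+1
~ p13 O@[4]: -1[3]-1*
~ p14 X@[3]: -1[2]+1*
~ p15 O@[2]: -1[1]-1*
~ p16 X@[1]: -1[0]+1*
~ p17 O@[0] terminal -1; root [16] d16
compare (X): move=-1 vs pass=+1

zugzwang(16, X) = True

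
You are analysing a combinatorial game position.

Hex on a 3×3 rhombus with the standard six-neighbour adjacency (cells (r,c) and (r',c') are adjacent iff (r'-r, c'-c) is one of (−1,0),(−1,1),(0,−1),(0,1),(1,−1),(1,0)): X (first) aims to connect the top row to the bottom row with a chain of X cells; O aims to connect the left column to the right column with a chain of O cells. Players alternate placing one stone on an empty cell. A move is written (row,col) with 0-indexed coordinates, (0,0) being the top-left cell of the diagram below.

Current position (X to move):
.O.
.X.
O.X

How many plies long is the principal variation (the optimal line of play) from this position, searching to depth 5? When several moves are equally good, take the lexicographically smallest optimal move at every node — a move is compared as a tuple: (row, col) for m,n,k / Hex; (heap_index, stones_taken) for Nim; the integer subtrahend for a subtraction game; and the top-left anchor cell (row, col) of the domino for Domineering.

PV length from [.O./.X./O.X]: 5 plies

p1 X@[.O./.X./O.X]: (0,0)[XO./.X./O.X]+1* (0,2)[.OX/.X./O.X]+1 (1,0)[.O./XX./O.X]+1 (1,2)[.O./.XX/O.X]-1 (2,1)[.O./.X./OXX]-1
p2 O@[XO./.X./O.X]: (0,2)[XOO/.X./O.X]-1* (1,0)[XO./OX./O.X]-1 (1,2)[XO./.XO/O.X]-1 (2,1)[XO./.X./OOX]-1
p3 X@[XOO/.X./O.X]: (1,0)[XOO/XX./O.X]+1* (1,2)[XOO/.XX/O.X]-1 (2,1)[XOO/.X./OXX]-1
p4 O@[XOO/XX./O.X]: (1,2)[XOO/XXO/O.X]-1* (2,1)[XOO/XX./OOX]-1
p5 X@[XOO/XXO/O.X]: (2,1)[XOO/XXO/OXX]+1*
p6 O@[XOO/XXO/OXX] terminal -1; root [.O./.X./O.X] d5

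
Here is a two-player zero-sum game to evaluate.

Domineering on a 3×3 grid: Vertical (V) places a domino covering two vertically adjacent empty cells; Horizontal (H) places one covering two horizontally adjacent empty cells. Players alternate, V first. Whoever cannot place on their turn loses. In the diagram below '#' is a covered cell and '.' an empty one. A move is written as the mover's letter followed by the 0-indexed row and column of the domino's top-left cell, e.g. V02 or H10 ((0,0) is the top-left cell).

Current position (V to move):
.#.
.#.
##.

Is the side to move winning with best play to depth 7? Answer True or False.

p1 V@[.#./.#./##.]: V00[##./##./##.]+1* V02[.##/.##/##.]+1 V12[.#./.##/###]+1
p2 H@[##./##./##.] terminal -1; root [.#./.#./##.] d7

V winning at [.#./.#./##.]: True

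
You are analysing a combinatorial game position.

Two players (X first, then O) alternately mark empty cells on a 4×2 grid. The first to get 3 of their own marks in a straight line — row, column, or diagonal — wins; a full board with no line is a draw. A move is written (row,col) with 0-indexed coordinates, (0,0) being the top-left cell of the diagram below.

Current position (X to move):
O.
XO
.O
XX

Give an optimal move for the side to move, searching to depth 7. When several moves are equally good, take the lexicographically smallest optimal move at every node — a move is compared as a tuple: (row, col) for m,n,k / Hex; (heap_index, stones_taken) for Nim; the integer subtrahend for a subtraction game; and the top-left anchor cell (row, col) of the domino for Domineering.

ply 1, X at O./XO/.O/XX | (0,1)=+0→OX/XO/.O/XX; (2,0)=+1→O./XO/XO/XX*
ply 2: O./XO/XO/XX is terminal -1 (O); from O./XO/.O/XX depth 7

X's best at [O./XO/.O/XX]: (2,0)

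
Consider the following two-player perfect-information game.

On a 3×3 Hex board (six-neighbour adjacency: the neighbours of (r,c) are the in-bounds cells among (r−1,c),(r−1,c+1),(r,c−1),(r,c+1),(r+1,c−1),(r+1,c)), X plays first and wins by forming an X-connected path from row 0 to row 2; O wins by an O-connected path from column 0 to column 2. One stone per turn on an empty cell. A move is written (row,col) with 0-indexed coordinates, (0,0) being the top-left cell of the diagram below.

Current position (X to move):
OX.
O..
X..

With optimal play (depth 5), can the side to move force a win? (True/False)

ply 1, X at OX./O../X.. | (0,2)=+1→OXX/O../X..*; (1,1)=+1→OX./OX./X..; (1,2)=+1→OX./O.X/X..; (2,1)=-1→OX./O../XX.; (2,2)=-1→OX./O../X.X
ply 2, O at OXX/O../X.. | (1,1)=-1→OXX/OO./X..*; (1,2)=-1→OXX/O.O/X..; (2,1)=-1→OXX/O../XO.; (2,2)=-1→OXX/O../X.O
ply 3, X at OXX/OO./X.. | (1,2)=+1→OXX/OOX/X..*; (2,1)=-1→OXX/OO./XX.; (2,2)=-1→OXX/OO./X.X
ply 4, O at OXX/OOX/X.. | (2,1)=-1→OXX/OOX/XO.*; (2,2)=-1→OXX/OOX/X.O
ply 5, X at OXX/OOX/XO. | (2,2)=+1→OXX/OOX/XOX*
ply 6: OXX/OOX/XOX is terminal -1 (O); from OX./O../X.. depth 5

X winning at [OX./O../X..]: True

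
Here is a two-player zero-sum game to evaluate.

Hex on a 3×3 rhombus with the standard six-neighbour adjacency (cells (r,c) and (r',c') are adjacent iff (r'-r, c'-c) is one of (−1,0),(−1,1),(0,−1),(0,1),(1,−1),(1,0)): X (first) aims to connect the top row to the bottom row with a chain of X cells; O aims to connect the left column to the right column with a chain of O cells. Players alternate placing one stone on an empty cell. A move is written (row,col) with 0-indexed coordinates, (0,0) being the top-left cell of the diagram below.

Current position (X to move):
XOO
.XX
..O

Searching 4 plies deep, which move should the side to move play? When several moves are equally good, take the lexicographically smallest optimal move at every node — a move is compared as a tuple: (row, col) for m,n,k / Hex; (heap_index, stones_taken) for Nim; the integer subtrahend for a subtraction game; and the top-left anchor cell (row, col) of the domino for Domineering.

p1 X@[XOO/.XX/..O]: (1,0)[XOO/XXX/..O]+1* (2,0)[XOO/.XX/X.O]-1 (2,1)[XOO/.XX/.XO]-1
p2 O@[XOO/XXX/..O]: (2,0)[XOO/XXX/O.O]-1* (2,1)[XOO/XXX/.OO]-1
p3 X@[XOO/XXX/O.O]: (2,1)[XOO/XXX/OXO]+1*
p4 O@[XOO/XXX/OXO] terminal -1; root [XOO/.XX/..O] d4

X's best at [XOO/.XX/..O]: (1,0)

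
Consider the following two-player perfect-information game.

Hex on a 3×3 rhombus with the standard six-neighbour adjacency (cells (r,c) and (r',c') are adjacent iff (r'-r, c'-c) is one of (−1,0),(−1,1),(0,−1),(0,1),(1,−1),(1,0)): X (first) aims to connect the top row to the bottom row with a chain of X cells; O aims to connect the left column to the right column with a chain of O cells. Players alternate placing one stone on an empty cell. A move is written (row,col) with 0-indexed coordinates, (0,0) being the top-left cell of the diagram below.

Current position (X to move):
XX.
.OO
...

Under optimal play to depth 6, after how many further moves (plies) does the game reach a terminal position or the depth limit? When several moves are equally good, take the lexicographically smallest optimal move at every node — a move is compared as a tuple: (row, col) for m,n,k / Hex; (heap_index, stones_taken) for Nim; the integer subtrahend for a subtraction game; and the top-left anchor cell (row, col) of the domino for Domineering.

p1 X@[XX./.OO/...]: (0,2)[XXX/.OO/...]-1* (1,0)[XX./XOO/...]-1 (2,0)[XX./.OO/X..]-1 (2,1)[XX./.OO/.X.]-1 (2,2)[XX./.OO/..X]-1
p2 O@[XXX/.OO/...]: (1,0)[XXX/OOO/...]+1* (2,0)[XXX/.OO/O..]+1 (2,1)[XXX/.OO/.O.]+1 (2,2)[XXX/.OO/..O]+1
p3 X@[XXX/OOO/...] terminal -1; root [XX./.OO/...] d6

PV length from [XX./.OO/...]: 2 plies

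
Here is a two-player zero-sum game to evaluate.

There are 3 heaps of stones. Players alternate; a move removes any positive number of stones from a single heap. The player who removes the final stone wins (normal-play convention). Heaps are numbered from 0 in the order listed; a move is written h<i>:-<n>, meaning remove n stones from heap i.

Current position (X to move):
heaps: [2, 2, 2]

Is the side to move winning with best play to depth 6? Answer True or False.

X winning at [(2,2,2)]: True

ply 1, X at (2,2,2) | h0:-1=-1→(1,2,2); h0:-2=+1→(0,2,2)*; h1:-1=-1→(2,1,2); h1:-2=+1→(2,0,2); h2:-1=-1→(2,2,1); h2:-2=+1→(2,2,0)
ply 2, O at (0,2,2) | h1:-1=-1→(0,1,2)*; h1:-2=-1→(0,0,2); h2:-1=-1→(0,2,1); h2:-2=-1→(0,2,0)
ply 3, X at (0,1,2) | h1:-1=-1→(0,0,2); h2:-1=+1→(0,1,1)*; h2:-2=-1→(0,1,0)
ply 4, O at (0,1,1) | h1:-1=-1→(0,0,1)*; h2:-1=-1→(0,1,0)
ply 5, X at (0,0,1) | h2:-1=+1→(0,0,0)*
ply 6: (0,0,0) is terminal -1 (O); from (2,2,2) depth 6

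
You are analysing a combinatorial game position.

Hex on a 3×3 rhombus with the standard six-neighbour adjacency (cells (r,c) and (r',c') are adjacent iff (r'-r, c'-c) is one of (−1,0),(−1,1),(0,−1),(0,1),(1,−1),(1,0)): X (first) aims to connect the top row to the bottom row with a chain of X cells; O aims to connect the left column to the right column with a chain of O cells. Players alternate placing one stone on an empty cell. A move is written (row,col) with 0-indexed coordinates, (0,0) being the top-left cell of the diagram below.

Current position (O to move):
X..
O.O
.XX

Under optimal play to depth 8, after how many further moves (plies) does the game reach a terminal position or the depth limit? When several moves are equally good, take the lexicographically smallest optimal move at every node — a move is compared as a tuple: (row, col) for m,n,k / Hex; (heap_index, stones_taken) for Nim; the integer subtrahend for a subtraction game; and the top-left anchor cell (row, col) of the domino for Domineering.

PV length from [X../O.O/.XX]: 3 plies

p1 O@[X../O.O/.XX]: (0,1)[XO./O.O/.XX]+1* (0,2)[X.O/O.O/.XX]+1 (1,1)[X../OOO/.XX]+1 (2,0)[X../O.O/OXX]-1
p2 X@[XO./O.O/.XX]: (0,2)[XOX/O.O/.XX]-1* (1,1)[XO./OXO/.XX]-1 (2,0)[XO./O.O/XXX]-1
p3 O@[XOX/O.O/.XX]: (1,1)[XOX/OOO/.XX]+1* (2,0)[XOX/O.O/OXX]-1
p4 X@[XOX/OOO/.XX] terminal -1; root [X../O.O/.XX] d8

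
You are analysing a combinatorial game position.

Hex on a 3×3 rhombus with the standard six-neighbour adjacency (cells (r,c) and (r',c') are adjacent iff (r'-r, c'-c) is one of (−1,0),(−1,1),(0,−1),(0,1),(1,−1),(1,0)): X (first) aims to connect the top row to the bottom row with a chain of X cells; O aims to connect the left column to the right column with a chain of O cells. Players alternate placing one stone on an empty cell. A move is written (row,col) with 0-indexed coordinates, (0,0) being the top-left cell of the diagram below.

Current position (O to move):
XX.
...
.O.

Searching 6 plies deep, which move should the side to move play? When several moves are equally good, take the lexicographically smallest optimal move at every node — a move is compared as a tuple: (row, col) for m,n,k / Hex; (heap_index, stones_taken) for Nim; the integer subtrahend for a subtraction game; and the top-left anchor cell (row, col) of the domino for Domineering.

O's best at [XX./.../.O.]: (1,0)

ply 1, O at XX./.../.O. | (0,2)=-1→XXO/.../.O.; (1,0)=+1→XX./O../.O.*; (1,1)=+1→XX./.O./.O.; (1,2)=-1→XX./..O/.O.; (2,0)=+1→XX./.../OO.; (2,2)=-1→XX./.../.OO
ply 2, X at XX./O../.O. | (0,2)=-1→XXX/O../.O.*; (1,1)=-1→XX./OX./.O.; (1,2)=-1→XX./O.X/.O.; (2,0)=-1→XX./O../XO.; (2,2)=-1→XX./O../.OX
ply 3, O at XXX/O../.O. | (1,1)=+1→XXX/OO./.O.*; (1,2)=+1→XXX/O.O/.O.; (2,0)=+1→XXX/O../OO.; (2,2)=+1→XXX/O../.OO
ply 4, X at XXX/OO./.O. | (1,2)=-1→XXX/OOX/.O.*; (2,0)=-1→XXX/OO./XO.; (2,2)=-1→XXX/OO./.OX
ply 5, O at XXX/OOX/.O. | (2,0)=-1→XXX/OOX/OO.; (2,2)=+1→XXX/OOX/.OO*
ply 6: XXX/OOX/.OO is terminal -1 (X); from XX./.../.O. depth 6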